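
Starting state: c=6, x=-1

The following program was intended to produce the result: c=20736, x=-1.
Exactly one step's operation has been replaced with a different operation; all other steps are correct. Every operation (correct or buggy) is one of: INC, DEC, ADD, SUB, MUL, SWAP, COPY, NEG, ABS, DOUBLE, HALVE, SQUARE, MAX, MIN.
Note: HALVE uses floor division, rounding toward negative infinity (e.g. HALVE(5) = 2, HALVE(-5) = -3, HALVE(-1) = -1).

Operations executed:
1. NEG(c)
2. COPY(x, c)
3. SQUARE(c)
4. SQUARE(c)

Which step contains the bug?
Step 2

Trace with buggy code:
Initial: c=6, x=-1
After step 1: c=-6, x=-1
After step 2: c=-6, x=-6
After step 3: c=36, x=-6
After step 4: c=1296, x=-6
Actual final c=1296, x=-6 ≠ expected c=20736, x=-1.
Step 2 is the only position where a single-operation replacement can produce the expected result.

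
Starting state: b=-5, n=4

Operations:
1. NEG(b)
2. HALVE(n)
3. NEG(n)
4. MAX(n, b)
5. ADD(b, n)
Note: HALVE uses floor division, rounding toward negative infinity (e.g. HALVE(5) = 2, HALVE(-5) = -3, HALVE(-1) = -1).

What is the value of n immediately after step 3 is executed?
n = -2

Tracing n through execution:
Initial: n = 4
After step 1 (NEG(b)): n = 4
After step 2 (HALVE(n)): n = 2
After step 3 (NEG(n)): n = -2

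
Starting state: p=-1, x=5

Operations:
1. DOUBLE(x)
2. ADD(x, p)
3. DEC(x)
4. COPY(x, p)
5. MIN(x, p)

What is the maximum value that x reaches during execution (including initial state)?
10

Values of x at each step:
Initial: x = 5
After step 1: x = 10 ← maximum
After step 2: x = 9
After step 3: x = 8
After step 4: x = -1
After step 5: x = -1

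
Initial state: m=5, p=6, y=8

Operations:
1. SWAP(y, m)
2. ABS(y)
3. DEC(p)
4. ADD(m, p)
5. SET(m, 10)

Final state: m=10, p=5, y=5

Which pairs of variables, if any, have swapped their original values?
None

Comparing initial and final values:
m: 5 → 10
y: 8 → 5
p: 6 → 5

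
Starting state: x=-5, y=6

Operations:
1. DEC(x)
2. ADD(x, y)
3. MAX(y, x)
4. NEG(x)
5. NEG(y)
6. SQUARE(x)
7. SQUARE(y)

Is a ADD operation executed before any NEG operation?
Yes

First ADD: step 2
First NEG: step 4
Since 2 < 4, ADD comes first.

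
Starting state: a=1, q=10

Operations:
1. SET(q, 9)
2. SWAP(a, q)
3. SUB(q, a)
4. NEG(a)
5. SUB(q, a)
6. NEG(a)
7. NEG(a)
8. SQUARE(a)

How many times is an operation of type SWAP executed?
1

Counting SWAP operations:
Step 2: SWAP(a, q) ← SWAP
Total: 1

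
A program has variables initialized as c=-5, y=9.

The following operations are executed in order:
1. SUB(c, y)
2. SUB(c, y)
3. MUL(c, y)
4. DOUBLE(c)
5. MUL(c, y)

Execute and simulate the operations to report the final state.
{c: -3726, y: 9}

Step-by-step execution:
Initial: c=-5, y=9
After step 1 (SUB(c, y)): c=-14, y=9
After step 2 (SUB(c, y)): c=-23, y=9
After step 3 (MUL(c, y)): c=-207, y=9
After step 4 (DOUBLE(c)): c=-414, y=9
After step 5 (MUL(c, y)): c=-3726, y=9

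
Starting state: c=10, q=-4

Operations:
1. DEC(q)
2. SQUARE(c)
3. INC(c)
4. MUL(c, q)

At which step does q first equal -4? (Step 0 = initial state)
Step 0

Tracing q:
Initial: q = -4 ← first occurrence
After step 1: q = -5
After step 2: q = -5
After step 3: q = -5
After step 4: q = -5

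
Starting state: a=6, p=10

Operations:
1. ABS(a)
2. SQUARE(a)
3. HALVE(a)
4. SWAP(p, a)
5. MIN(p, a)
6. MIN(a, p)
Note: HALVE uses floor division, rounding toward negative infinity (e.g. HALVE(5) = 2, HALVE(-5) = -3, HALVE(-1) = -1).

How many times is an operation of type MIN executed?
2

Counting MIN operations:
Step 5: MIN(p, a) ← MIN
Step 6: MIN(a, p) ← MIN
Total: 2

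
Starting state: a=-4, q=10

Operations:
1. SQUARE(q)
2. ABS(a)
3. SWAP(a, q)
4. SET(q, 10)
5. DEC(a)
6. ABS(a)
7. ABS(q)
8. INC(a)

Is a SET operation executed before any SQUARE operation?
No

First SET: step 4
First SQUARE: step 1
Since 4 > 1, SQUARE comes first.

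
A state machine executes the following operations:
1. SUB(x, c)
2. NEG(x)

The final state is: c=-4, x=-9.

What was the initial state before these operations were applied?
c=-4, x=5

Working backwards:
Final state: c=-4, x=-9
Before step 2 (NEG(x)): c=-4, x=9
Before step 1 (SUB(x, c)): c=-4, x=5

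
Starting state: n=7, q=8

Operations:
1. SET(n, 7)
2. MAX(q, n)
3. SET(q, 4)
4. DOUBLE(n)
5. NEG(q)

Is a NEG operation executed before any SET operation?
No

First NEG: step 5
First SET: step 1
Since 5 > 1, SET comes first.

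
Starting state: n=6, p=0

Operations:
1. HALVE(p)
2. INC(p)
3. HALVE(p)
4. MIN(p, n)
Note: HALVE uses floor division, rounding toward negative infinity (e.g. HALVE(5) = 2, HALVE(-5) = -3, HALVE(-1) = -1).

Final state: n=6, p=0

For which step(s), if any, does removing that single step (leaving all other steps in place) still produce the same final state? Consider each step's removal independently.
Step(s) 1, 2, 4

Testing removal of each single step:
Without step 1: final = n=6, p=0 (same)
Without step 2: final = n=6, p=0 (same)
Without step 3: final = n=6, p=1 (different)
Without step 4: final = n=6, p=0 (same)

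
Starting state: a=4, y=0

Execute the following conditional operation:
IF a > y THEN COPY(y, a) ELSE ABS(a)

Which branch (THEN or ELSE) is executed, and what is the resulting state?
Branch: THEN, Final state: a=4, y=4

Evaluating condition: a > y
a = 4, y = 0
Condition is True, so THEN branch executes
After COPY(y, a): a=4, y=4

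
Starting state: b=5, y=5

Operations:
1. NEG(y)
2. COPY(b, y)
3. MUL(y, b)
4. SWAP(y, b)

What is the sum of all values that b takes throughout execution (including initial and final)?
25

Values of b at each step:
Initial: b = 5
After step 1: b = 5
After step 2: b = -5
After step 3: b = -5
After step 4: b = 25
Sum = 5 + 5 + -5 + -5 + 25 = 25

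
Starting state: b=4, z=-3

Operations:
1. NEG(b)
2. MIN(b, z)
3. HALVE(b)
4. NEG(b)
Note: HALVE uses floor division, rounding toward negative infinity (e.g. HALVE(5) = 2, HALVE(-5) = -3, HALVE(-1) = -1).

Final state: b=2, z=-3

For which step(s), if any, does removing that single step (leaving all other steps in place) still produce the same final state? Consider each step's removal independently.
Step(s) 1, 2

Testing removal of each single step:
Without step 1: final = b=2, z=-3 (same)
Without step 2: final = b=2, z=-3 (same)
Without step 3: final = b=4, z=-3 (different)
Without step 4: final = b=-2, z=-3 (different)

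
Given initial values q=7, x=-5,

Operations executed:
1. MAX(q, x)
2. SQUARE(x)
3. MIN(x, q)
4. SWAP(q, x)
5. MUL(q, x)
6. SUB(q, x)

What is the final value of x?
x = 7

Tracing execution:
Step 1: MAX(q, x) → x = -5
Step 2: SQUARE(x) → x = 25
Step 3: MIN(x, q) → x = 7
Step 4: SWAP(q, x) → x = 7
Step 5: MUL(q, x) → x = 7
Step 6: SUB(q, x) → x = 7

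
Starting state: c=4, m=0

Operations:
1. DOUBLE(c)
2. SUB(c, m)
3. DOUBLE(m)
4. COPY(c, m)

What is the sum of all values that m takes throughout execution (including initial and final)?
0

Values of m at each step:
Initial: m = 0
After step 1: m = 0
After step 2: m = 0
After step 3: m = 0
After step 4: m = 0
Sum = 0 + 0 + 0 + 0 + 0 = 0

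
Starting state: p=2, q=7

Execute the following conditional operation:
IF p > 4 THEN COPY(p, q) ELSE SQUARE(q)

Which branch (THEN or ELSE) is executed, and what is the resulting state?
Branch: ELSE, Final state: p=2, q=49

Evaluating condition: p > 4
p = 2
Condition is False, so ELSE branch executes
After SQUARE(q): p=2, q=49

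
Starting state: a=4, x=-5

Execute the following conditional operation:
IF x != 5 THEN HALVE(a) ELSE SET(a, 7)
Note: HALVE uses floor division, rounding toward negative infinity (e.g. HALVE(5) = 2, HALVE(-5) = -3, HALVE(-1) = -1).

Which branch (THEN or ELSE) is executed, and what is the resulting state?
Branch: THEN, Final state: a=2, x=-5

Evaluating condition: x != 5
x = -5
Condition is True, so THEN branch executes
After HALVE(a): a=2, x=-5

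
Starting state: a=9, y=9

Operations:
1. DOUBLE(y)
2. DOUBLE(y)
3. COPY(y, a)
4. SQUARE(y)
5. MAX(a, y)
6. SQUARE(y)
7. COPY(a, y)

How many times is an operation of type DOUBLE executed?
2

Counting DOUBLE operations:
Step 1: DOUBLE(y) ← DOUBLE
Step 2: DOUBLE(y) ← DOUBLE
Total: 2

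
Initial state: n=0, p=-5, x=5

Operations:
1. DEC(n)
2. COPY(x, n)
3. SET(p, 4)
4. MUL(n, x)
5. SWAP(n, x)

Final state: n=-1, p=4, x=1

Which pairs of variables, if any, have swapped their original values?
None

Comparing initial and final values:
x: 5 → 1
p: -5 → 4
n: 0 → -1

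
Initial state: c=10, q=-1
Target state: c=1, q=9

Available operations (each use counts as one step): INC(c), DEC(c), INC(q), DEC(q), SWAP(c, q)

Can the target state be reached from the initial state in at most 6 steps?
Yes

Path (4 steps): DEC(c) → INC(q) → INC(q) → SWAP(c, q)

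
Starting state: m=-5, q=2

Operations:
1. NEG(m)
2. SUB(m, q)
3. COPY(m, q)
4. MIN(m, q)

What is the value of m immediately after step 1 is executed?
m = 5

Tracing m through execution:
Initial: m = -5
After step 1 (NEG(m)): m = 5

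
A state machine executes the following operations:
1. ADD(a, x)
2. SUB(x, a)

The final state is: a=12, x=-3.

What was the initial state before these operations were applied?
a=3, x=9

Working backwards:
Final state: a=12, x=-3
Before step 2 (SUB(x, a)): a=12, x=9
Before step 1 (ADD(a, x)): a=3, x=9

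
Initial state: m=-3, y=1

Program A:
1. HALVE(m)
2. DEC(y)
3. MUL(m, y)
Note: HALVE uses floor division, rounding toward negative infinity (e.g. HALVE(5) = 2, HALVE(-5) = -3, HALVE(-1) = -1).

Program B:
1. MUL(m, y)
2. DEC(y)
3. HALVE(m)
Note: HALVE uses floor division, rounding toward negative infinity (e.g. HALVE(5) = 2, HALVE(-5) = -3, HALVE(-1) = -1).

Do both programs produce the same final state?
No

Program A final state: m=0, y=0
Program B final state: m=-2, y=0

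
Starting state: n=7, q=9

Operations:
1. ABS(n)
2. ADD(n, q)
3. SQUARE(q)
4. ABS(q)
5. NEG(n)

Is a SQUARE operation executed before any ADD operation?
No

First SQUARE: step 3
First ADD: step 2
Since 3 > 2, ADD comes first.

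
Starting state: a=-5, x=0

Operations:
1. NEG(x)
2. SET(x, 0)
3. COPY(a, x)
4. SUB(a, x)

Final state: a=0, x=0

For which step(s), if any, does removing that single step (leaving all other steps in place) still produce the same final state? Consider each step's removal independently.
Step(s) 1, 2, 4

Testing removal of each single step:
Without step 1: final = a=0, x=0 (same)
Without step 2: final = a=0, x=0 (same)
Without step 3: final = a=-5, x=0 (different)
Without step 4: final = a=0, x=0 (same)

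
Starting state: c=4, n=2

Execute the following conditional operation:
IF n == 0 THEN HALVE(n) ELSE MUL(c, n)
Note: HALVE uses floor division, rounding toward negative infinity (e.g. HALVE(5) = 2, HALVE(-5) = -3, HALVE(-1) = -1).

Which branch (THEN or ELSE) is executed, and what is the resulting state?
Branch: ELSE, Final state: c=8, n=2

Evaluating condition: n == 0
n = 2
Condition is False, so ELSE branch executes
After MUL(c, n): c=8, n=2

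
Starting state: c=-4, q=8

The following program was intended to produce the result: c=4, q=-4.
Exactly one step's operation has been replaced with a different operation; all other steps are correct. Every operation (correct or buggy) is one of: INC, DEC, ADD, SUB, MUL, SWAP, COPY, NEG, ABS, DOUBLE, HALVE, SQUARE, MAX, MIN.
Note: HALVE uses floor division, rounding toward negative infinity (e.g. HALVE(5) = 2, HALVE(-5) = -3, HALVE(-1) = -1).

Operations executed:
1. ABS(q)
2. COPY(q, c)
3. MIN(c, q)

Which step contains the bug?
Step 3

Trace with buggy code:
Initial: c=-4, q=8
After step 1: c=-4, q=8
After step 2: c=-4, q=-4
After step 3: c=-4, q=-4
Actual final c=-4, q=-4 ≠ expected c=4, q=-4.
Step 3 is the only position where a single-operation replacement can produce the expected result.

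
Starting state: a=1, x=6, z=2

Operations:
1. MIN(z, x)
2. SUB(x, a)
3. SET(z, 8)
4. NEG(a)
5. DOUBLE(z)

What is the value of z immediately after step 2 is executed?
z = 2

Tracing z through execution:
Initial: z = 2
After step 1 (MIN(z, x)): z = 2
After step 2 (SUB(x, a)): z = 2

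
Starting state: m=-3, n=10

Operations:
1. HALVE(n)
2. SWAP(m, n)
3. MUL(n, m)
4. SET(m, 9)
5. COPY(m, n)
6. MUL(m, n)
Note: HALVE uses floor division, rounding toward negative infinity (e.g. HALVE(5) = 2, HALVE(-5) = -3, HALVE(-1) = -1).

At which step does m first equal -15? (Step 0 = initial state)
Step 5

Tracing m:
Initial: m = -3
After step 1: m = -3
After step 2: m = 5
After step 3: m = 5
After step 4: m = 9
After step 5: m = -15 ← first occurrence
After step 6: m = 225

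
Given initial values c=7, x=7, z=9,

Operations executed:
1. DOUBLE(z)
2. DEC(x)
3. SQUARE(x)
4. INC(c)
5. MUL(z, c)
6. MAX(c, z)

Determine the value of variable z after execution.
z = 144

Tracing execution:
Step 1: DOUBLE(z) → z = 18
Step 2: DEC(x) → z = 18
Step 3: SQUARE(x) → z = 18
Step 4: INC(c) → z = 18
Step 5: MUL(z, c) → z = 144
Step 6: MAX(c, z) → z = 144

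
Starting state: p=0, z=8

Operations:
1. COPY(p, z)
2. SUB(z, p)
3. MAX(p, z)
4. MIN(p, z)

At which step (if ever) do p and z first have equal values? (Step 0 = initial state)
Step 1

p and z first become equal after step 1.

Comparing values at each step:
Initial: p=0, z=8
After step 1: p=8, z=8 ← equal!
After step 2: p=8, z=0
After step 3: p=8, z=0
After step 4: p=0, z=0 ← equal!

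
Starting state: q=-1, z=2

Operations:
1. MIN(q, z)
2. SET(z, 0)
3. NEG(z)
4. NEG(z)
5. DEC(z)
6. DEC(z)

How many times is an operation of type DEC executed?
2

Counting DEC operations:
Step 5: DEC(z) ← DEC
Step 6: DEC(z) ← DEC
Total: 2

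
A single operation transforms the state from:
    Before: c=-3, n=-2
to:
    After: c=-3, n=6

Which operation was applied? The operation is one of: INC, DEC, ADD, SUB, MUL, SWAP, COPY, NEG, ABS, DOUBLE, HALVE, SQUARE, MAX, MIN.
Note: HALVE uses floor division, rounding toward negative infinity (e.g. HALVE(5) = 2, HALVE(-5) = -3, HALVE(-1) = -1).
MUL(n, c)

Analyzing the change:
Before: c=-3, n=-2
After: c=-3, n=6
Variable n changed from -2 to 6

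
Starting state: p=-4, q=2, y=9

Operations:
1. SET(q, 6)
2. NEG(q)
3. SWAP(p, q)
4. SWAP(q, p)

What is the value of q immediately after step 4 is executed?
q = -6

Tracing q through execution:
Initial: q = 2
After step 1 (SET(q, 6)): q = 6
After step 2 (NEG(q)): q = -6
After step 3 (SWAP(p, q)): q = -4
After step 4 (SWAP(q, p)): q = -6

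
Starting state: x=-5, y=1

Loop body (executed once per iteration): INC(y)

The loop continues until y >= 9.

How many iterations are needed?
8

Tracing iterations:
Initial: x=-5, y=1
After iteration 1: x=-5, y=2
After iteration 2: x=-5, y=3
After iteration 3: x=-5, y=4
After iteration 4: x=-5, y=5
After iteration 5: x=-5, y=6
After iteration 6: x=-5, y=7
After iteration 7: x=-5, y=8
After iteration 8: x=-5, y=9
y >= 9 now holds, so the loop exits after 8 iterations.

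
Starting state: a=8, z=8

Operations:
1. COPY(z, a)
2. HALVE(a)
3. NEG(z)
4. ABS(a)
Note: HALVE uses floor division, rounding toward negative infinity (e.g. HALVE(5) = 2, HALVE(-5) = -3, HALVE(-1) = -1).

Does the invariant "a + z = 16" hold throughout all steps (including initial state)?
No, violated after step 2

The invariant is violated after step 2.

State at each step:
Initial: a=8, z=8
After step 1: a=8, z=8
After step 2: a=4, z=8
After step 3: a=4, z=-8
After step 4: a=4, z=-8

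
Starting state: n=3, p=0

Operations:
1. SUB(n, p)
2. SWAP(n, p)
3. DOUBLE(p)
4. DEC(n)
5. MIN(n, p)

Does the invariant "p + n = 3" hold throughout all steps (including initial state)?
No, violated after step 3

The invariant is violated after step 3.

State at each step:
Initial: n=3, p=0
After step 1: n=3, p=0
After step 2: n=0, p=3
After step 3: n=0, p=6
After step 4: n=-1, p=6
After step 5: n=-1, p=6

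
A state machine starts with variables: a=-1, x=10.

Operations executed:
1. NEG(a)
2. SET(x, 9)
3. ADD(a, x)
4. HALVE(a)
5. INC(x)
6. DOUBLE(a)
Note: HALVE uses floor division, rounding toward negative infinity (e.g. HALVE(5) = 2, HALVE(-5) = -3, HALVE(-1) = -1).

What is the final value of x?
x = 10

Tracing execution:
Step 1: NEG(a) → x = 10
Step 2: SET(x, 9) → x = 9
Step 3: ADD(a, x) → x = 9
Step 4: HALVE(a) → x = 9
Step 5: INC(x) → x = 10
Step 6: DOUBLE(a) → x = 10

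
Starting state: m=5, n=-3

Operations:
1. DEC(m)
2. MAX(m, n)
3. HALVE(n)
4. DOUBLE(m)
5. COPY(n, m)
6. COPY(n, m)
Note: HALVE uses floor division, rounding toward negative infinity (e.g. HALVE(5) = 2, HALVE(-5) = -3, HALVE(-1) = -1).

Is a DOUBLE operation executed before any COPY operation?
Yes

First DOUBLE: step 4
First COPY: step 5
Since 4 < 5, DOUBLE comes first.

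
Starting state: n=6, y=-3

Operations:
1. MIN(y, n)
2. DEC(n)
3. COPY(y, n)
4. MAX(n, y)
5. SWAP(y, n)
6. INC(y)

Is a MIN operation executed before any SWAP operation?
Yes

First MIN: step 1
First SWAP: step 5
Since 1 < 5, MIN comes first.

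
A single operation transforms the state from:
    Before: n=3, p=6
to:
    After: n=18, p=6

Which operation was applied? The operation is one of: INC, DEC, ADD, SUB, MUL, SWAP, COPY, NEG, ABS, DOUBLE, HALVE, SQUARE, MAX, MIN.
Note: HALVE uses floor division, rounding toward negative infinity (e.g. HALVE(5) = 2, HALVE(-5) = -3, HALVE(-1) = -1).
MUL(n, p)

Analyzing the change:
Before: n=3, p=6
After: n=18, p=6
Variable n changed from 3 to 18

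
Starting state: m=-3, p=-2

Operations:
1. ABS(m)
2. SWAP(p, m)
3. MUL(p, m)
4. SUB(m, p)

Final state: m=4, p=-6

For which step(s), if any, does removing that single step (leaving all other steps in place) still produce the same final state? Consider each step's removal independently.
None - removing any single step changes the final result

Testing removal of each single step:
Without step 1: final = m=-8, p=6 (different)
Without step 2: final = m=9, p=-6 (different)
Without step 3: final = m=-5, p=3 (different)
Without step 4: final = m=-2, p=-6 (different)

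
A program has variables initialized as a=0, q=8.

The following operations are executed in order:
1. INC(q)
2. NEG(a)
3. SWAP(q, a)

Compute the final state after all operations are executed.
{a: 9, q: 0}

Step-by-step execution:
Initial: a=0, q=8
After step 1 (INC(q)): a=0, q=9
After step 2 (NEG(a)): a=0, q=9
After step 3 (SWAP(q, a)): a=9, q=0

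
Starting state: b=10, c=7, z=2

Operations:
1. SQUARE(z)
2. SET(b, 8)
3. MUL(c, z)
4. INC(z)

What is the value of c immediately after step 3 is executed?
c = 28

Tracing c through execution:
Initial: c = 7
After step 1 (SQUARE(z)): c = 7
After step 2 (SET(b, 8)): c = 7
After step 3 (MUL(c, z)): c = 28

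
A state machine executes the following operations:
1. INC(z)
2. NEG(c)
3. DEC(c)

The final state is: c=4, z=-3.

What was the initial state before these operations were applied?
c=-5, z=-4

Working backwards:
Final state: c=4, z=-3
Before step 3 (DEC(c)): c=5, z=-3
Before step 2 (NEG(c)): c=-5, z=-3
Before step 1 (INC(z)): c=-5, z=-4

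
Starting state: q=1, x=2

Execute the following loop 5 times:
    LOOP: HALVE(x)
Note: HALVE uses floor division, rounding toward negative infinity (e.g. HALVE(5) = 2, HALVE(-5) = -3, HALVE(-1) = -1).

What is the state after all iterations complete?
q=1, x=0

Iteration trace:
Start: q=1, x=2
After iteration 1: q=1, x=1
After iteration 2: q=1, x=0
After iteration 3: q=1, x=0
After iteration 4: q=1, x=0
After iteration 5: q=1, x=0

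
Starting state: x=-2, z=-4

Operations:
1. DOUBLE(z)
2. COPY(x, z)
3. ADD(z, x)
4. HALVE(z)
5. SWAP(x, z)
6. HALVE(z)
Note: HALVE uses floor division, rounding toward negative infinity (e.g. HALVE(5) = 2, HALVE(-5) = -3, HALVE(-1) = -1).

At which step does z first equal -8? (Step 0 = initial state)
Step 1

Tracing z:
Initial: z = -4
After step 1: z = -8 ← first occurrence
After step 2: z = -8
After step 3: z = -16
After step 4: z = -8
After step 5: z = -8
After step 6: z = -4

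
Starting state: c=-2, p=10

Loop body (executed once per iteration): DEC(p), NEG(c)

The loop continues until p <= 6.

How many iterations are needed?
4

Tracing iterations:
Initial: c=-2, p=10
After iteration 1: c=2, p=9
After iteration 2: c=-2, p=8
After iteration 3: c=2, p=7
After iteration 4: c=-2, p=6
p <= 6 now holds, so the loop exits after 4 iterations.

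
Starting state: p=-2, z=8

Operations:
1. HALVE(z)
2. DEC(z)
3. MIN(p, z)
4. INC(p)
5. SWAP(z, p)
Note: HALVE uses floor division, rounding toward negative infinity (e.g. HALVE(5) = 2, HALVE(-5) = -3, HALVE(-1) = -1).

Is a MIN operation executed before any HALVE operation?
No

First MIN: step 3
First HALVE: step 1
Since 3 > 1, HALVE comes first.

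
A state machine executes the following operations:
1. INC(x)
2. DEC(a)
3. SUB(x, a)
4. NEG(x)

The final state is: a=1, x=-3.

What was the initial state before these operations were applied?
a=2, x=3

Working backwards:
Final state: a=1, x=-3
Before step 4 (NEG(x)): a=1, x=3
Before step 3 (SUB(x, a)): a=1, x=4
Before step 2 (DEC(a)): a=2, x=4
Before step 1 (INC(x)): a=2, x=3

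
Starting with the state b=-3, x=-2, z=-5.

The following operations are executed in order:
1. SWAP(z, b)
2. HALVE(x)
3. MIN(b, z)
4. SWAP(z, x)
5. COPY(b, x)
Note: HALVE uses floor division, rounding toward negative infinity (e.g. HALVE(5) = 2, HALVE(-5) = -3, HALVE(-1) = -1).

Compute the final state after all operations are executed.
{b: -3, x: -3, z: -1}

Step-by-step execution:
Initial: b=-3, x=-2, z=-5
After step 1 (SWAP(z, b)): b=-5, x=-2, z=-3
After step 2 (HALVE(x)): b=-5, x=-1, z=-3
After step 3 (MIN(b, z)): b=-5, x=-1, z=-3
After step 4 (SWAP(z, x)): b=-5, x=-3, z=-1
After step 5 (COPY(b, x)): b=-3, x=-3, z=-1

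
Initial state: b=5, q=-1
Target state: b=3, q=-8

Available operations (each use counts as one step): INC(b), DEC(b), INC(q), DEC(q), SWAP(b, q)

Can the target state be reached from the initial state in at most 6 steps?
No

The target state cannot be reached within 6 steps.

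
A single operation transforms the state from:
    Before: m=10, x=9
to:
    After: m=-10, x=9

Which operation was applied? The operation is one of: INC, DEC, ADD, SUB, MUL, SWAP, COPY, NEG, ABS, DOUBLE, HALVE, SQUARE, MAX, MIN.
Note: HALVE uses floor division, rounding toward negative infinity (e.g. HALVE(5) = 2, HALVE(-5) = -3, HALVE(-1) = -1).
NEG(m)

Analyzing the change:
Before: m=10, x=9
After: m=-10, x=9
Variable m changed from 10 to -10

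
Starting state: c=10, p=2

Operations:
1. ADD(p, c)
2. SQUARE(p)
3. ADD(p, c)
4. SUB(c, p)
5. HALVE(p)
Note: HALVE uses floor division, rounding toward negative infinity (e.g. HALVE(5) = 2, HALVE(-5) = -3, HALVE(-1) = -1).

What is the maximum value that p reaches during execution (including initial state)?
154

Values of p at each step:
Initial: p = 2
After step 1: p = 12
After step 2: p = 144
After step 3: p = 154 ← maximum
After step 4: p = 154
After step 5: p = 77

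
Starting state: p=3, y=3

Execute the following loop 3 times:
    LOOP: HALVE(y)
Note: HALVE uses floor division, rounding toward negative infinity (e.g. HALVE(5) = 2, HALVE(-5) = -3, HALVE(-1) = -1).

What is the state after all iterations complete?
p=3, y=0

Iteration trace:
Start: p=3, y=3
After iteration 1: p=3, y=1
After iteration 2: p=3, y=0
After iteration 3: p=3, y=0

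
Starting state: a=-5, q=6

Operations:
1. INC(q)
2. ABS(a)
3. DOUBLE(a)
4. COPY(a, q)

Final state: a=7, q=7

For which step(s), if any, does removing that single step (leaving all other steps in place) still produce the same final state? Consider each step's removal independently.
Step(s) 2, 3

Testing removal of each single step:
Without step 1: final = a=6, q=6 (different)
Without step 2: final = a=7, q=7 (same)
Without step 3: final = a=7, q=7 (same)
Without step 4: final = a=10, q=7 (different)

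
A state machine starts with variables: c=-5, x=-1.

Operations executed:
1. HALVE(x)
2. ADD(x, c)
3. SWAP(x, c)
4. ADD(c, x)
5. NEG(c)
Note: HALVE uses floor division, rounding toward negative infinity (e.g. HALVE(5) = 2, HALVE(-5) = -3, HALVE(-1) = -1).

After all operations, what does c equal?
c = 11

Tracing execution:
Step 1: HALVE(x) → c = -5
Step 2: ADD(x, c) → c = -5
Step 3: SWAP(x, c) → c = -6
Step 4: ADD(c, x) → c = -11
Step 5: NEG(c) → c = 11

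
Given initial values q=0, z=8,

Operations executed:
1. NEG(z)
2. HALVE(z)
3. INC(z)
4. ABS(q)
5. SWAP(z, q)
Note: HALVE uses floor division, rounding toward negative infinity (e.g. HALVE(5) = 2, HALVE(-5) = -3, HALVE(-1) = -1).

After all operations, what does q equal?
q = -3

Tracing execution:
Step 1: NEG(z) → q = 0
Step 2: HALVE(z) → q = 0
Step 3: INC(z) → q = 0
Step 4: ABS(q) → q = 0
Step 5: SWAP(z, q) → q = -3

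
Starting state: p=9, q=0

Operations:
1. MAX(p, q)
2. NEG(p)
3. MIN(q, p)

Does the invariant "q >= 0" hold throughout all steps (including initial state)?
No, violated after step 3

The invariant is violated after step 3.

State at each step:
Initial: p=9, q=0
After step 1: p=9, q=0
After step 2: p=-9, q=0
After step 3: p=-9, q=-9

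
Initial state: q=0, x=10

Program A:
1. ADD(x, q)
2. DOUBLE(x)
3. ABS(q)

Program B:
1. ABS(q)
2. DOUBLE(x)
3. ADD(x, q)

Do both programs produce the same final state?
Yes

Program A final state: q=0, x=20
Program B final state: q=0, x=20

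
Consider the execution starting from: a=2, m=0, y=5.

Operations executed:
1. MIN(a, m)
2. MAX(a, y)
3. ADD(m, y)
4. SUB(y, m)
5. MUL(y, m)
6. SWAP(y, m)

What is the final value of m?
m = 0

Tracing execution:
Step 1: MIN(a, m) → m = 0
Step 2: MAX(a, y) → m = 0
Step 3: ADD(m, y) → m = 5
Step 4: SUB(y, m) → m = 5
Step 5: MUL(y, m) → m = 5
Step 6: SWAP(y, m) → m = 0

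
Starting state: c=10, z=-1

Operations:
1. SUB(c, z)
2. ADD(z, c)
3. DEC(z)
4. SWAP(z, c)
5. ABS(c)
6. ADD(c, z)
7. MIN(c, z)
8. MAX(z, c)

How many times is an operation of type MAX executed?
1

Counting MAX operations:
Step 8: MAX(z, c) ← MAX
Total: 1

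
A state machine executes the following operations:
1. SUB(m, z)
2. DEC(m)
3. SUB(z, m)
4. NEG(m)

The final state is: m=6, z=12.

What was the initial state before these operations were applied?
m=1, z=6

Working backwards:
Final state: m=6, z=12
Before step 4 (NEG(m)): m=-6, z=12
Before step 3 (SUB(z, m)): m=-6, z=6
Before step 2 (DEC(m)): m=-5, z=6
Before step 1 (SUB(m, z)): m=1, z=6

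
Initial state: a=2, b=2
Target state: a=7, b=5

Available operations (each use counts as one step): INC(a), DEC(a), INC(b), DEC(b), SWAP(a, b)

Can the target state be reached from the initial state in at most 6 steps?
No

The target state cannot be reached within 6 steps.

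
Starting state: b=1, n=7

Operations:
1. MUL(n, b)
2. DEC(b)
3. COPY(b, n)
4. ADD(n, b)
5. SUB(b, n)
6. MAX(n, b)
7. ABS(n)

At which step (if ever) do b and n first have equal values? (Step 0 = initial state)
Step 3

b and n first become equal after step 3.

Comparing values at each step:
Initial: b=1, n=7
After step 1: b=1, n=7
After step 2: b=0, n=7
After step 3: b=7, n=7 ← equal!
After step 4: b=7, n=14
After step 5: b=-7, n=14
After step 6: b=-7, n=14
After step 7: b=-7, n=14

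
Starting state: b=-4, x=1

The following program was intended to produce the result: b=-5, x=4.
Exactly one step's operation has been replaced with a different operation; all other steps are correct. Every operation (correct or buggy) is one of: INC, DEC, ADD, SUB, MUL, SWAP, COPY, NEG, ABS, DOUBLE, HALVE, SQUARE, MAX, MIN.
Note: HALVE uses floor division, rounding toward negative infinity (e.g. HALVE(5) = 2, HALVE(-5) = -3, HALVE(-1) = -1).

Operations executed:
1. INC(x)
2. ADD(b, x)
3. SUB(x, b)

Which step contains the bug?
Step 1

Trace with buggy code:
Initial: b=-4, x=1
After step 1: b=-4, x=2
After step 2: b=-2, x=2
After step 3: b=-2, x=4
Actual final b=-2, x=4 ≠ expected b=-5, x=4.
Step 1 is the only position where a single-operation replacement can produce the expected result.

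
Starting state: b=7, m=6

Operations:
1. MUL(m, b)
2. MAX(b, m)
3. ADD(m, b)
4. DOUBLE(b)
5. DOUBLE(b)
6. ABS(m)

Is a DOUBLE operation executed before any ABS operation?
Yes

First DOUBLE: step 4
First ABS: step 6
Since 4 < 6, DOUBLE comes first.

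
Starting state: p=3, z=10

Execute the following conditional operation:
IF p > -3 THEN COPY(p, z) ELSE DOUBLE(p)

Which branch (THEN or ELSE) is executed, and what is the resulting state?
Branch: THEN, Final state: p=10, z=10

Evaluating condition: p > -3
p = 3
Condition is True, so THEN branch executes
After COPY(p, z): p=10, z=10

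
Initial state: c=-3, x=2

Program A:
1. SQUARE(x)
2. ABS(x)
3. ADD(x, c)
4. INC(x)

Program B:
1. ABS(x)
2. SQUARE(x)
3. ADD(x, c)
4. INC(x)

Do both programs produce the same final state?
Yes

Program A final state: c=-3, x=2
Program B final state: c=-3, x=2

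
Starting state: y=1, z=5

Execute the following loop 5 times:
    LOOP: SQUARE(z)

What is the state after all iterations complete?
y=1, z=23283064365386962890625

Iteration trace:
Start: y=1, z=5
After iteration 1: y=1, z=25
After iteration 2: y=1, z=625
After iteration 3: y=1, z=390625
After iteration 4: y=1, z=152587890625
After iteration 5: y=1, z=23283064365386962890625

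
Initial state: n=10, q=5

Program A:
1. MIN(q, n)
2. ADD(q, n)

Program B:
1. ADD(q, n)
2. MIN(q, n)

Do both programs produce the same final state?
No

Program A final state: n=10, q=15
Program B final state: n=10, q=10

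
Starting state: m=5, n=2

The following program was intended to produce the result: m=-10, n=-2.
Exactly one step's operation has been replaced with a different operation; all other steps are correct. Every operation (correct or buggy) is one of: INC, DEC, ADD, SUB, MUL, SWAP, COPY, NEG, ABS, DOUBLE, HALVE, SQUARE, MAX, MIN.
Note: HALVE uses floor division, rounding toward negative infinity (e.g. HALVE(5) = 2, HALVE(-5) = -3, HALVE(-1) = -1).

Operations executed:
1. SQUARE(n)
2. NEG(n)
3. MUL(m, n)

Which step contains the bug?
Step 1

Trace with buggy code:
Initial: m=5, n=2
After step 1: m=5, n=4
After step 2: m=5, n=-4
After step 3: m=-20, n=-4
Actual final m=-20, n=-4 ≠ expected m=-10, n=-2.
Step 1 is the only position where a single-operation replacement can produce the expected result.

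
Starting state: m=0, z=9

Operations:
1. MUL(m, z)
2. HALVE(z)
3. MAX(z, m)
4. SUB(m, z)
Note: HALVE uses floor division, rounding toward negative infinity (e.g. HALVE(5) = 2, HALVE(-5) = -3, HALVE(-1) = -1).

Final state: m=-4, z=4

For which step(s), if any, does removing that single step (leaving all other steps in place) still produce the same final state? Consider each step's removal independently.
Step(s) 1, 3

Testing removal of each single step:
Without step 1: final = m=-4, z=4 (same)
Without step 2: final = m=-9, z=9 (different)
Without step 3: final = m=-4, z=4 (same)
Without step 4: final = m=0, z=4 (different)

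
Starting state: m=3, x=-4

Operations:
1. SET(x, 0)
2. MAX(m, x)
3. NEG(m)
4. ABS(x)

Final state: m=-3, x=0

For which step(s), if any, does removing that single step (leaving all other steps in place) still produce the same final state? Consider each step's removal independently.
Step(s) 2, 4

Testing removal of each single step:
Without step 1: final = m=-3, x=4 (different)
Without step 2: final = m=-3, x=0 (same)
Without step 3: final = m=3, x=0 (different)
Without step 4: final = m=-3, x=0 (same)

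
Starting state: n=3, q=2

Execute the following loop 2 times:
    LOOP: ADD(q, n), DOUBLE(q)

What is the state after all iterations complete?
n=3, q=26

Iteration trace:
Start: n=3, q=2
After iteration 1: n=3, q=10
After iteration 2: n=3, q=26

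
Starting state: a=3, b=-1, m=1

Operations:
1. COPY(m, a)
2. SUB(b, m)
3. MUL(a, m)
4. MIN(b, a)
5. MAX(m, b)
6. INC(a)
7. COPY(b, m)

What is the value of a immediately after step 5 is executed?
a = 9

Tracing a through execution:
Initial: a = 3
After step 1 (COPY(m, a)): a = 3
After step 2 (SUB(b, m)): a = 3
After step 3 (MUL(a, m)): a = 9
After step 4 (MIN(b, a)): a = 9
After step 5 (MAX(m, b)): a = 9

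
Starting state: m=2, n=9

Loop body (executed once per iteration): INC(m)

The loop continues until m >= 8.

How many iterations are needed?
6

Tracing iterations:
Initial: m=2, n=9
After iteration 1: m=3, n=9
After iteration 2: m=4, n=9
After iteration 3: m=5, n=9
After iteration 4: m=6, n=9
After iteration 5: m=7, n=9
After iteration 6: m=8, n=9
m >= 8 now holds, so the loop exits after 6 iterations.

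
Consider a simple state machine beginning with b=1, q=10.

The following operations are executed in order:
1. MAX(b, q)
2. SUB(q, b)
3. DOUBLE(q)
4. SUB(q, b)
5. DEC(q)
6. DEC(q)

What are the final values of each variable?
{b: 10, q: -12}

Step-by-step execution:
Initial: b=1, q=10
After step 1 (MAX(b, q)): b=10, q=10
After step 2 (SUB(q, b)): b=10, q=0
After step 3 (DOUBLE(q)): b=10, q=0
After step 4 (SUB(q, b)): b=10, q=-10
After step 5 (DEC(q)): b=10, q=-11
After step 6 (DEC(q)): b=10, q=-12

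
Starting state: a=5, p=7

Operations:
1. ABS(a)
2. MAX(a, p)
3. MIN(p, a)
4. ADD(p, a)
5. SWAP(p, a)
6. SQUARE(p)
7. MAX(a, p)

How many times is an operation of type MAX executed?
2

Counting MAX operations:
Step 2: MAX(a, p) ← MAX
Step 7: MAX(a, p) ← MAX
Total: 2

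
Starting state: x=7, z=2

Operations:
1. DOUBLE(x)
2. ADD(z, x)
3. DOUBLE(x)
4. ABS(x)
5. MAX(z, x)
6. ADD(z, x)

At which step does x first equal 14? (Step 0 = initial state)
Step 1

Tracing x:
Initial: x = 7
After step 1: x = 14 ← first occurrence
After step 2: x = 14
After step 3: x = 28
After step 4: x = 28
After step 5: x = 28
After step 6: x = 28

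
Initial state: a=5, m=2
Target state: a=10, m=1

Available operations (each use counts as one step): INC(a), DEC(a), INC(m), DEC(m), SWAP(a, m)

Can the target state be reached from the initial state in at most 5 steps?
No

The target state cannot be reached within 5 steps.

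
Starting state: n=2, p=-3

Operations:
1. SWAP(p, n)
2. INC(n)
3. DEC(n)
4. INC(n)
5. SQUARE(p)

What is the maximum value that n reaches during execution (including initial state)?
2

Values of n at each step:
Initial: n = 2 ← maximum
After step 1: n = -3
After step 2: n = -2
After step 3: n = -3
After step 4: n = -2
After step 5: n = -2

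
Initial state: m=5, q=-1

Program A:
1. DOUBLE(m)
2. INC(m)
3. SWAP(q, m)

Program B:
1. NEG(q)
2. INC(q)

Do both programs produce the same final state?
No

Program A final state: m=-1, q=11
Program B final state: m=5, q=2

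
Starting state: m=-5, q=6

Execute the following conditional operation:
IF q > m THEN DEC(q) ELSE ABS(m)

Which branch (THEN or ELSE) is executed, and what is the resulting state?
Branch: THEN, Final state: m=-5, q=5

Evaluating condition: q > m
q = 6, m = -5
Condition is True, so THEN branch executes
After DEC(q): m=-5, q=5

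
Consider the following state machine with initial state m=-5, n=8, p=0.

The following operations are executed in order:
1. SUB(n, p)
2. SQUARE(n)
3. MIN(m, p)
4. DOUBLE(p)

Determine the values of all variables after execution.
{m: -5, n: 64, p: 0}

Step-by-step execution:
Initial: m=-5, n=8, p=0
After step 1 (SUB(n, p)): m=-5, n=8, p=0
After step 2 (SQUARE(n)): m=-5, n=64, p=0
After step 3 (MIN(m, p)): m=-5, n=64, p=0
After step 4 (DOUBLE(p)): m=-5, n=64, p=0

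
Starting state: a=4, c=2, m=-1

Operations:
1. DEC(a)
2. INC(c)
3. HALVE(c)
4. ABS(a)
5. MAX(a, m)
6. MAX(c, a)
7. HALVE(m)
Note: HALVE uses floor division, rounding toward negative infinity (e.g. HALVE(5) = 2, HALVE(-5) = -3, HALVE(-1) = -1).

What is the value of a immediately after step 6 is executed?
a = 3

Tracing a through execution:
Initial: a = 4
After step 1 (DEC(a)): a = 3
After step 2 (INC(c)): a = 3
After step 3 (HALVE(c)): a = 3
After step 4 (ABS(a)): a = 3
After step 5 (MAX(a, m)): a = 3
After step 6 (MAX(c, a)): a = 3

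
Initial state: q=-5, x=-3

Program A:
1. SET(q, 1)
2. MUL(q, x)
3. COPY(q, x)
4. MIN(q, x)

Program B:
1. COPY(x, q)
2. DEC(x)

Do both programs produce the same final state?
No

Program A final state: q=-3, x=-3
Program B final state: q=-5, x=-6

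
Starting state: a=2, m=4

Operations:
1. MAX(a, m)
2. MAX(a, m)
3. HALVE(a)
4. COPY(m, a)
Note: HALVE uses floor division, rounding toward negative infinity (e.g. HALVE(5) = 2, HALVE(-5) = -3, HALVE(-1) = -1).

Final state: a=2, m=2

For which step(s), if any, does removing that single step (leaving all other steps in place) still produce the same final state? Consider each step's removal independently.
Step(s) 1, 2

Testing removal of each single step:
Without step 1: final = a=2, m=2 (same)
Without step 2: final = a=2, m=2 (same)
Without step 3: final = a=4, m=4 (different)
Without step 4: final = a=2, m=4 (different)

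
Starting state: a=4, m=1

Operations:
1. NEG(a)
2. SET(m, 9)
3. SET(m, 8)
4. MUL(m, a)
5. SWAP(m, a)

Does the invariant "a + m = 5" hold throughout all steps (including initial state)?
No, violated after step 1

The invariant is violated after step 1.

State at each step:
Initial: a=4, m=1
After step 1: a=-4, m=1
After step 2: a=-4, m=9
After step 3: a=-4, m=8
After step 4: a=-4, m=-32
After step 5: a=-32, m=-4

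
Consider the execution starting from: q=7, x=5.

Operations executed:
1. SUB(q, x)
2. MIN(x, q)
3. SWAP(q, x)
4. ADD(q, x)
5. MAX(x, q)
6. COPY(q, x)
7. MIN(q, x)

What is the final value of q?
q = 4

Tracing execution:
Step 1: SUB(q, x) → q = 2
Step 2: MIN(x, q) → q = 2
Step 3: SWAP(q, x) → q = 2
Step 4: ADD(q, x) → q = 4
Step 5: MAX(x, q) → q = 4
Step 6: COPY(q, x) → q = 4
Step 7: MIN(q, x) → q = 4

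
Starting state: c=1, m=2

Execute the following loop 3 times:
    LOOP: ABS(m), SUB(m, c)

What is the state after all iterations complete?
c=1, m=-1

Iteration trace:
Start: c=1, m=2
After iteration 1: c=1, m=1
After iteration 2: c=1, m=0
After iteration 3: c=1, m=-1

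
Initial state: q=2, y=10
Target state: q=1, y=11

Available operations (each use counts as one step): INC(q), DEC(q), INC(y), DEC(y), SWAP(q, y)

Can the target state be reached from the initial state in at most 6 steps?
Yes

Path (2 steps): DEC(q) → INC(y)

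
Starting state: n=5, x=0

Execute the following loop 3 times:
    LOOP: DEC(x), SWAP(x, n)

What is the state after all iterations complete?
n=-2, x=4

Iteration trace:
Start: n=5, x=0
After iteration 1: n=-1, x=5
After iteration 2: n=4, x=-1
After iteration 3: n=-2, x=4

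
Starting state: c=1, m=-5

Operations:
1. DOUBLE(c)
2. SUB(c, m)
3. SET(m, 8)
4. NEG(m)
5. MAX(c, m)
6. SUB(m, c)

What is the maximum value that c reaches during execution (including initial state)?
7

Values of c at each step:
Initial: c = 1
After step 1: c = 2
After step 2: c = 7 ← maximum
After step 3: c = 7
After step 4: c = 7
After step 5: c = 7
After step 6: c = 7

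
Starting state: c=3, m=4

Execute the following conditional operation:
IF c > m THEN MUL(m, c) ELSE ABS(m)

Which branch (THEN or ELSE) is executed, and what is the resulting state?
Branch: ELSE, Final state: c=3, m=4

Evaluating condition: c > m
c = 3, m = 4
Condition is False, so ELSE branch executes
After ABS(m): c=3, m=4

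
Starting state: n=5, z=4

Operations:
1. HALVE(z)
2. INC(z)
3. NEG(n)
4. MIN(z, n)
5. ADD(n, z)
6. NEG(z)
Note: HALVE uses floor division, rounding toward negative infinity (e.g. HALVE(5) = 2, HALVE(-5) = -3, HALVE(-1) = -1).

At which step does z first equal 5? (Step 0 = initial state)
Step 6

Tracing z:
Initial: z = 4
After step 1: z = 2
After step 2: z = 3
After step 3: z = 3
After step 4: z = -5
After step 5: z = -5
After step 6: z = 5 ← first occurrence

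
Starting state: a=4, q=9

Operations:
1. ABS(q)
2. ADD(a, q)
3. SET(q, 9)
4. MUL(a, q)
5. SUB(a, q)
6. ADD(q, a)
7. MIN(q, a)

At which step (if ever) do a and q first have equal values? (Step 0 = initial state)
Step 7

a and q first become equal after step 7.

Comparing values at each step:
Initial: a=4, q=9
After step 1: a=4, q=9
After step 2: a=13, q=9
After step 3: a=13, q=9
After step 4: a=117, q=9
After step 5: a=108, q=9
After step 6: a=108, q=117
After step 7: a=108, q=108 ← equal!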